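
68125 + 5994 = 74119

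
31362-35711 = -4349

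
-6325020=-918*6890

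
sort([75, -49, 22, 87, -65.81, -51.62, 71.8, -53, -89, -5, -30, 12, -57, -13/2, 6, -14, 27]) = [-89, -65.81, -57, -53, -51.62, -49, -30, -14, -13/2, -5, 6, 12, 22, 27, 71.8, 75, 87]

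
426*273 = 116298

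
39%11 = 6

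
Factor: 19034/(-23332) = -1*2^(-1)*19^(-1)*31^1 = -31/38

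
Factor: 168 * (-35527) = -1 * 2^3 * 3^1 * 7^1 * 35527^1 = -5968536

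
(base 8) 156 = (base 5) 420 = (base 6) 302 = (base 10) 110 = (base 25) 4a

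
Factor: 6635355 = 3^1*5^1*17^1*26021^1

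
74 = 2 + 72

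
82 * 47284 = 3877288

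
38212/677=56 + 300/677 ≈ 56.44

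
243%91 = 61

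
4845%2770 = 2075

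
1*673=673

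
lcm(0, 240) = 0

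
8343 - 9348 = -1005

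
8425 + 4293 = 12718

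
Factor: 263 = 263^1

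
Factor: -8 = -1 * 2^3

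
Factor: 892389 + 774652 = 19^1 * 87739^1 = 1667041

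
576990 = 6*96165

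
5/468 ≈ 0.0107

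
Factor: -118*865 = -1*2^1*5^1*59^1*173^1 = -102070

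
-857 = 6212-7069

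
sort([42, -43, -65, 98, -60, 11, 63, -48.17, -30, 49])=[-65, -60, -48.17, -43, -30, 11, 42, 49, 63, 98]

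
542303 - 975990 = -433687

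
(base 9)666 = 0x222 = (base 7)1410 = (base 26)l0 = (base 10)546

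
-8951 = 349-9300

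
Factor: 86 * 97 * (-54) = -1 * 2^2 * 3^3 * 43^1 * 97^1 = -450468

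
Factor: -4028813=-1*17^1*269^1*881^1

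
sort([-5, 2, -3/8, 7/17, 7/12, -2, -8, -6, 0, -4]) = [-8, -6, -5, -4, -2, -3/8, 0, 7/17, 7/12, 2]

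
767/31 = 24+23/31≈24.74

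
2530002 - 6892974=-4362972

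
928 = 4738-3810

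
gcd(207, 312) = 3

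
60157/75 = 802 + 7/75≈802.09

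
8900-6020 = 2880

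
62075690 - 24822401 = 37253289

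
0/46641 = 0 = 0.00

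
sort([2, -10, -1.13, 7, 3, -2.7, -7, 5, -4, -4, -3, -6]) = [-10, -7, -6, -4, -4, -3, -2.7, -1.13, 2, 3, 5, 7]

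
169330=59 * 2870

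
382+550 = 932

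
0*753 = 0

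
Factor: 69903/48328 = 2^(-3)*3^4*7^(-1) = 81/56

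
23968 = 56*428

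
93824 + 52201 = 146025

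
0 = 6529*0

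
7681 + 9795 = 17476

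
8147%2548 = 503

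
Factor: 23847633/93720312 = 2^(-3) * 7^(-1) * 19^(-1) * 113^1 * 131^1 * 179^1 * 9787^(-1) = 2649737/10413368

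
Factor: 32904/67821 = 2^3*3^1*13^(-1)*37^(-1)*47^(-1)*457^1 = 10968/22607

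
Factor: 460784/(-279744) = -1*2^(-2)*3^(-1)*47^(-1)*929^1 = -929/564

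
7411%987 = 502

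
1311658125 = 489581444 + 822076681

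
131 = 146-15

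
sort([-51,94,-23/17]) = [-51,-23/17,94]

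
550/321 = 1+229/321 ≈ 1.71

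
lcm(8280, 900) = 41400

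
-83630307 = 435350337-518980644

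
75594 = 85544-9950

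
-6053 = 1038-7091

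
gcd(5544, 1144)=88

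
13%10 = 3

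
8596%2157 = 2125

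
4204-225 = 3979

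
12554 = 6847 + 5707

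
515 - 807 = -292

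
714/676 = 357/338 ≈ 1.06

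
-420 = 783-1203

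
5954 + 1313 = 7267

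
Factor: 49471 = 61^1*811^1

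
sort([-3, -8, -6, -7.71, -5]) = [-8, -7.71, -6, -5, -3]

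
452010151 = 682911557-230901406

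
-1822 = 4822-6644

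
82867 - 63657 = 19210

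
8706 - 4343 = 4363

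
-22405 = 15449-37854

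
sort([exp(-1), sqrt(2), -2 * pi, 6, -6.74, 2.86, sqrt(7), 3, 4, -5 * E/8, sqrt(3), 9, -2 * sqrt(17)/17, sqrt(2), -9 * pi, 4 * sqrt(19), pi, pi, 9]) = [-9 * pi, -6.74, -2 * pi, -5 * E/8, -2 * sqrt(17)/17, exp(-1), sqrt(2), sqrt(2), sqrt(3), sqrt(7), 2.86, 3, pi, pi, 4, 6, 9, 9, 4 * sqrt(19)]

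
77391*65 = 5030415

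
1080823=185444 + 895379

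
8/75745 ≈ 0.000106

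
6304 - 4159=2145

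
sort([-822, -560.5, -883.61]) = [-883.61, -822, -560.5]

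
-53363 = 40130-93493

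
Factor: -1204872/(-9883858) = 2^2 * 3^1 * 61^1 * 823^1 * 4941929^(-1) = 602436/4941929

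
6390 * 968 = 6185520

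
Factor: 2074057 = 2074057^1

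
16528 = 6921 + 9607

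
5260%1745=25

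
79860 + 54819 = 134679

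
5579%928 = 11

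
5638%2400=838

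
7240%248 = 48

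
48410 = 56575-8165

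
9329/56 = 166 + 33/56 ≈ 166.59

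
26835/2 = 13417 + 1/2 = 13417.50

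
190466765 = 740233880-549767115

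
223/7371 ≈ 0.0303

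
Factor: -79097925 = -1 * 3^1 * 5^2 * 1054639^1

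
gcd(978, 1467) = 489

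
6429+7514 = 13943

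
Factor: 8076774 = 2^1*3^1*1346129^1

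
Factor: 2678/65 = 2^1*5^(-1)*103^1 = 206/5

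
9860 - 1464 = 8396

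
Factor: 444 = 2^2 * 3^1 * 37^1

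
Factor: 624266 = 2^1*23^1*41^1*331^1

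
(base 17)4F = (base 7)146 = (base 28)2R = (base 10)83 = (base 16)53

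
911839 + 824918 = 1736757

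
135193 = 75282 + 59911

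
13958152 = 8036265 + 5921887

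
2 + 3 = 5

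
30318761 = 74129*409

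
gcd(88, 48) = 8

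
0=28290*0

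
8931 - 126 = 8805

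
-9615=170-9785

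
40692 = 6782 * 6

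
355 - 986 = -631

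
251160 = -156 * (-1610)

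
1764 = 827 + 937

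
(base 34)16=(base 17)26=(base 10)40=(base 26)1e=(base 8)50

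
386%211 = 175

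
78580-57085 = 21495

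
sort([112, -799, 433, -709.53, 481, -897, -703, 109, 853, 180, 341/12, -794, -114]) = [-897, -799, -794, -709.53, -703, -114, 341/12, 109, 112, 180, 433, 481, 853]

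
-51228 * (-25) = 1280700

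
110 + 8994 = 9104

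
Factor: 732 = 2^2*3^1*61^1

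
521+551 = 1072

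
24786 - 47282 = -22496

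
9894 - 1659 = 8235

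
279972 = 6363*44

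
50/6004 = 25/3002 ≈ 0.00833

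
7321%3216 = 889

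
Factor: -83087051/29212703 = -1*13^(-1)*43^1*863^1*2239^1*2247131^(-1)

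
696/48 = 29/2 = 14.50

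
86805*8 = 694440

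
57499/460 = 124 + 459/460 ≈ 125.00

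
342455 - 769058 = -426603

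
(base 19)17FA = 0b10010111010001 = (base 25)FC6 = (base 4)2113101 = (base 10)9681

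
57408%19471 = 18466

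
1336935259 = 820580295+516354964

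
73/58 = 1 + 15/58 ≈ 1.26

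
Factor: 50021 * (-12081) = -1 * 3^1 * 4027^1 * 50021^1 = -604303701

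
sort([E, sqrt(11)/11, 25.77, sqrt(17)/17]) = [sqrt(17)/17, sqrt(11)/11, E, 25.77]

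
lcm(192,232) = 5568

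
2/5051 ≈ 0.000396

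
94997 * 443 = 42083671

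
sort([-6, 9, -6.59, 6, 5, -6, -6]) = [-6.59, -6, -6, -6, 5, 6, 9]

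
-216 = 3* (-72)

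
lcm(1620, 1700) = 137700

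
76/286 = 38/143 ≈ 0.266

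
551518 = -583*(-946)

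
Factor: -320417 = -1 * 320417^1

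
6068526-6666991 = -598465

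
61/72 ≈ 0.847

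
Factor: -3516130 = -1 * 2^1 * 5^1 * 587^1 * 599^1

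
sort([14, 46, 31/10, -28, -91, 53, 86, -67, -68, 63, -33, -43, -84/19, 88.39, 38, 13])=[-91, -68, -67, -43, -33, -28, -84/19, 31/10, 13, 14, 38, 46, 53, 63, 86, 88.39]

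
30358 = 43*706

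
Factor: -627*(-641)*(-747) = -1*3^3*11^1*19^1*83^1*641^1 = -300224529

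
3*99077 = 297231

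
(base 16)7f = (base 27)4j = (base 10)127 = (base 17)78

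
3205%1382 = 441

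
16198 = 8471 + 7727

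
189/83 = 2 + 23/83 ≈ 2.28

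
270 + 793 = 1063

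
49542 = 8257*6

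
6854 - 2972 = 3882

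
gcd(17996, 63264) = 4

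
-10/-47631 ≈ 0.000210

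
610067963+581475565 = 1191543528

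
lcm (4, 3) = 12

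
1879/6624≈0.284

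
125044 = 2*62522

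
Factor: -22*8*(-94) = 2^5*11^1*47^1 = 16544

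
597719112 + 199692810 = 797411922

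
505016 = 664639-159623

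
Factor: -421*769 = -1*421^1*769^1 = -323749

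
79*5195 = 410405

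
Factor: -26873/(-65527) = 23^(-1)*37^(-1)*349^1 = 349/851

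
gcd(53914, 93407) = 1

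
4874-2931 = 1943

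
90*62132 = 5591880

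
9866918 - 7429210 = 2437708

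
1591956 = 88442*18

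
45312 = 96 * 472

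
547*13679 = 7482413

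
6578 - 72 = 6506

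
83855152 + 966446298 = 1050301450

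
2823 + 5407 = 8230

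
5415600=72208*75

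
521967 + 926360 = 1448327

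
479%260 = 219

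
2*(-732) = -1464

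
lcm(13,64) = 832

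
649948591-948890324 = -298941733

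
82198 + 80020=162218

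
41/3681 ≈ 0.0111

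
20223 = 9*2247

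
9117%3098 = 2921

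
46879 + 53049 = 99928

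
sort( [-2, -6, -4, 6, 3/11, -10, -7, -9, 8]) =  [-10, -9, -7, -6, -4, -2, 3/11, 6, 8]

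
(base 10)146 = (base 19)7d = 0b10010010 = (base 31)4m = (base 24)62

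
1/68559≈0.0000146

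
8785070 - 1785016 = 7000054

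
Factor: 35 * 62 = 2^1 * 5^1 * 7^1 * 31^1 = 2170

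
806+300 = 1106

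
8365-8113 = 252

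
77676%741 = 612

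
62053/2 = 31026 + 1/2 = 31026.50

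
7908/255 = 2636/85 ≈ 31.01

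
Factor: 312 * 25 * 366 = 2^4 * 3^2 * 5^2 * 13^1 * 61^1 = 2854800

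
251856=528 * 477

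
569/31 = 18 + 11/31 ≈ 18.35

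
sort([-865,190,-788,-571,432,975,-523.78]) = [-865,-788,-571,-523.78,190,432,975]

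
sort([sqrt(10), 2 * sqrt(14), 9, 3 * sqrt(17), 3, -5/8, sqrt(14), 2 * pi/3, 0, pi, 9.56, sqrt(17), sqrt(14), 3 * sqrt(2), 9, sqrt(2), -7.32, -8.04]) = [-8.04, -7.32, -5/8, 0, sqrt(2), 2 * pi/3, 3, pi, sqrt(10), sqrt(14), sqrt(14), sqrt(17), 3 * sqrt(2), 2 * sqrt(14), 9, 9, 9.56, 3 * sqrt(17)]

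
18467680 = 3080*5996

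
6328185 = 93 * 68045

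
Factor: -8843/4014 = -1 * 2^(-1) * 3^(-2) * 37^1 * 223^(-1) * 239^1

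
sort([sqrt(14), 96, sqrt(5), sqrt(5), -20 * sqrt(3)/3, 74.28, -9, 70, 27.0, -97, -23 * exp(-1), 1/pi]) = [-97, -20 * sqrt(3)/3, -9, -23 * exp(-1), 1/pi, sqrt(5), sqrt(5), sqrt(14), 27.0, 70, 74.28, 96]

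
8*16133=129064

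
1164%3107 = 1164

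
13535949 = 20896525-7360576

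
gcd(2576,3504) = 16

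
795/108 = 265/36 ≈ 7.36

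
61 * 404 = 24644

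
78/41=1+37/41 ≈ 1.90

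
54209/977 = 55 + 474/977 ≈ 55.49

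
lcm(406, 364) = 10556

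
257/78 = 3 + 23/78 ≈ 3.29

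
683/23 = 29+16/23 ≈ 29.70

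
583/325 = 1+258/325 ≈ 1.79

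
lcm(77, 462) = 462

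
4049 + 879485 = 883534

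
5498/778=2749/389≈7.07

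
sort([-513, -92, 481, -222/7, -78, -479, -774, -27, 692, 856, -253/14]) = [-774, -513, -479, -92, -78, -222/7, -27, -253/14, 481, 692, 856]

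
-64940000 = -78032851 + 13092851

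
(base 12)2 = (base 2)10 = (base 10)2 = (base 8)2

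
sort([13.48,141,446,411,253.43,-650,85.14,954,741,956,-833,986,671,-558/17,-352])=[-833,-650,-352,-558/17,13.48,85.14,141,253.43,411,446,671,741,954,956,986]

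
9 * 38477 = 346293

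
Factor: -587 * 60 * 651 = -1 * 2^2 * 3^2 * 5^1 * 7^1 * 31^1 * 587^1 = -22928220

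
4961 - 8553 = -3592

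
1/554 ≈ 0.00181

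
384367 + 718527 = 1102894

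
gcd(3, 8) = 1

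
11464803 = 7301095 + 4163708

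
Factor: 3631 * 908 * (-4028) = -1 * 2^4 * 19^1 * 53^1 * 227^1 * 3631^1 = -13280106544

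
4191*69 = 289179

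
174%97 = 77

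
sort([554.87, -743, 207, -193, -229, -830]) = [-830, -743, -229, -193, 207, 554.87]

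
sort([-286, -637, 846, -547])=[-637, -547, -286, 846]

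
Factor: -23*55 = -1*5^1*11^1*23^1 = -1265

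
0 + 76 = 76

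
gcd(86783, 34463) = 1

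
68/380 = 17/95 ≈ 0.179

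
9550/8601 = 1 + 949/8601 ≈ 1.11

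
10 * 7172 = 71720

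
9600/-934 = -4800/467 ≈ -10.28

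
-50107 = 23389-73496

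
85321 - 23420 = 61901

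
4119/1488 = 1373/496≈2.77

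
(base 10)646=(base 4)22012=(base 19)1f0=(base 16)286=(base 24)12m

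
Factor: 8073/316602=2^ (-1)*11^ (-1)*23^1*41^ (-1)=23/902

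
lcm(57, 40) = 2280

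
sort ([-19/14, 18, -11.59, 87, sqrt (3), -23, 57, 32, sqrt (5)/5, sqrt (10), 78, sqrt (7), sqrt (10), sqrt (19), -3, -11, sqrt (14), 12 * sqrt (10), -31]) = [-31, -23, -11.59, -11, -3, -19/14, sqrt (5)/5, sqrt (3), sqrt (7), sqrt (10), sqrt (10), sqrt (14), sqrt (19), 18, 32, 12 * sqrt (10), 57, 78, 87]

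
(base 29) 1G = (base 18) 29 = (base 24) 1L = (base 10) 45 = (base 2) 101101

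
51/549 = 17/183≈0.0929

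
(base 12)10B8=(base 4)131030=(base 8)3514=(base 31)1T8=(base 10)1868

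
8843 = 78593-69750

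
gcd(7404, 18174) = 6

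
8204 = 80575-72371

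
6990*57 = 398430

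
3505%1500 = 505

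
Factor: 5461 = 43^1*127^1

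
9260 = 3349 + 5911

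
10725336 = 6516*1646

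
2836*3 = 8508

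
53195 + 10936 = 64131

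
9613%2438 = 2299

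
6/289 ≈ 0.0208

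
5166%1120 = 686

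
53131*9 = 478179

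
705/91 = 7 + 68/91 ≈ 7.75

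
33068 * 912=30158016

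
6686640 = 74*90360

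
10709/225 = 47 + 134/225≈47.60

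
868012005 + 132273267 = 1000285272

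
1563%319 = 287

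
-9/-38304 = 1/4256 ≈ 0.000235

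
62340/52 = 15585/13≈1198.85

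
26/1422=13/711 ≈ 0.0183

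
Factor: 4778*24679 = 2^1*23^1*29^1*37^1*2389^1 = 117916262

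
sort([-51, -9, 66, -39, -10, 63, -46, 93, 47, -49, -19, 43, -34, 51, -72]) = [-72, -51, -49, -46, -39, -34, -19, -10, -9, 43, 47, 51, 63, 66, 93]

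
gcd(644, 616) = 28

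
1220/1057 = 1+163/1057≈1.15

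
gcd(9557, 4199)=19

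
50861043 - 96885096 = -46024053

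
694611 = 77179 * 9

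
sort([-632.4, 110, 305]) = [-632.4, 110, 305]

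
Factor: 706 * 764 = 2^3 * 191^1 * 353^1 = 539384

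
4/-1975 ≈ -0.00203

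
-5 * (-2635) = 13175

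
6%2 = 0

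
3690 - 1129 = 2561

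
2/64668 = 1/32334 ≈ 0.0000309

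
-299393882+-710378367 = -1009772249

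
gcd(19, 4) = 1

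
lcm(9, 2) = 18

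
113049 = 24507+88542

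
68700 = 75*916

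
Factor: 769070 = 2^1*5^1*76907^1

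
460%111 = 16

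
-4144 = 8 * (-518)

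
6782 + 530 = 7312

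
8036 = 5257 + 2779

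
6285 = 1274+5011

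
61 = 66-5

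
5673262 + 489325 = 6162587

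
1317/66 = 19 + 21/22 ≈ 19.95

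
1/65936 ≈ 0.0000152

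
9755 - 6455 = 3300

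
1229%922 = 307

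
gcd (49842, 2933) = 1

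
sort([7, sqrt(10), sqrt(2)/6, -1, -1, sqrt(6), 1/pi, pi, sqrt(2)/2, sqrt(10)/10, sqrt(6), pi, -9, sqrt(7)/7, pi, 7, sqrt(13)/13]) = [-9, -1, -1, sqrt(2)/6, sqrt(13)/13, sqrt(10)/10, 1/pi, sqrt(7)/7, sqrt(2)/2, sqrt(6), sqrt(6), pi, pi, pi, sqrt(10), 7, 7]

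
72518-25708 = 46810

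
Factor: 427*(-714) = -1*2^1*3^1*7^2*17^1*61^1 = -304878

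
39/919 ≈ 0.0424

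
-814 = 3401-4215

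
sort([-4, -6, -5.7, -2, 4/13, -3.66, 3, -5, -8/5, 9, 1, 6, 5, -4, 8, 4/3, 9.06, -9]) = [-9, -6, -5.7, -5, -4, -4, -3.66, -2, -8/5, 4/13, 1, 4/3, 3, 5, 6, 8, 9, 9.06]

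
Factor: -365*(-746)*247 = 2^1*5^1*13^1*19^1*73^1*373^1 = 67255630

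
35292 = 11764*3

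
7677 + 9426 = 17103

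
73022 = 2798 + 70224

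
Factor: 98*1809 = 2^1*3^3*7^2*67^1 = 177282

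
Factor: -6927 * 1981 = -1 * 3^1 * 7^1 * 283^1 * 2309^1 = -13722387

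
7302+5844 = 13146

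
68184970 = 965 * 70658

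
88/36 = 2 + 4/9 ≈ 2.44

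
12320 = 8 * 1540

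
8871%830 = 571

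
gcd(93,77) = 1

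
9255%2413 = 2016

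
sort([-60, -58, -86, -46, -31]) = [-86, -60, -58, -46, -31]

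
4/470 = 2/235 ≈ 0.00851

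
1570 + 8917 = 10487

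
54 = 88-34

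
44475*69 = 3068775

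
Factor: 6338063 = 37^1*171299^1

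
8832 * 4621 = 40812672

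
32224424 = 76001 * 424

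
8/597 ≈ 0.0134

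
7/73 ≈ 0.0959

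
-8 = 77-85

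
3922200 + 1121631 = 5043831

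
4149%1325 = 174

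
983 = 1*983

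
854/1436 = 427/718 ≈ 0.595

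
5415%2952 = 2463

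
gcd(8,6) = 2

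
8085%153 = 129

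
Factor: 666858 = 2^1*3^1*111143^1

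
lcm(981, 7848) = 7848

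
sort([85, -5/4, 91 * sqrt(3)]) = [-5/4, 85, 91 * sqrt(3)]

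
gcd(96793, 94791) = 1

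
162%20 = 2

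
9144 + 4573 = 13717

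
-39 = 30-69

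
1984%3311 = 1984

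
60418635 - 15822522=44596113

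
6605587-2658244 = 3947343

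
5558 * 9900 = 55024200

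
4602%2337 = 2265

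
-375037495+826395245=451357750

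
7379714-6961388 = 418326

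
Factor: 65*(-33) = -1*3^1*5^1*11^1*13^1 = -2145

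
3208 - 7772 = -4564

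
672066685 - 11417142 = 660649543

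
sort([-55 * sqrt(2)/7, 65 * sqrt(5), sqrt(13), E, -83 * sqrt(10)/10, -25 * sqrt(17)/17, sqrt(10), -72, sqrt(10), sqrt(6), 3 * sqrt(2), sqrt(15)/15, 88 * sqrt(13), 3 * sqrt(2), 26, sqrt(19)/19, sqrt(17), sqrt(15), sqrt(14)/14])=[-72, -83 * sqrt(10)/10, -55 * sqrt(2)/7, -25 * sqrt(17)/17, sqrt(19)/19, sqrt(15)/15, sqrt(14)/14, sqrt(6), E, sqrt(10), sqrt(10), sqrt(13), sqrt(15), sqrt(17), 3 * sqrt(2), 3 * sqrt(2), 26, 65 * sqrt(5), 88 * sqrt(13)]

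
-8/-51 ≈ 0.157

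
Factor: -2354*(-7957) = 2^1*11^1*73^1*107^1*109^1 = 18730778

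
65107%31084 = 2939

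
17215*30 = 516450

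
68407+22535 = 90942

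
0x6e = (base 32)3e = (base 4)1232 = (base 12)92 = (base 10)110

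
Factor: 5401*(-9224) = -1*2^3*11^1*491^1*1153^1 = -49818824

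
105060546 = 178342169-73281623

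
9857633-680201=9177432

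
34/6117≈0.00556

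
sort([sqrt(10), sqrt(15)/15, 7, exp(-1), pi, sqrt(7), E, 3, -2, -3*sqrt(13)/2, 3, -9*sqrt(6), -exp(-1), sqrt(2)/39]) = [-9*sqrt(6), -3*sqrt(13)/2, -2, -exp(-1), sqrt(2)/39, sqrt(15)/15, exp(-1), sqrt(7), E, 3, 3, pi, sqrt(10), 7]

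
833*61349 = 51103717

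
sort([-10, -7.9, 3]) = [-10, -7.9, 3]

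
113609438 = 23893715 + 89715723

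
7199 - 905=6294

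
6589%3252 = 85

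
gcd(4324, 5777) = 1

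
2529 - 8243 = -5714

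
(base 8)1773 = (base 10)1019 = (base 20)2aj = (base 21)26b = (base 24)1ib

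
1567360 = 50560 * 31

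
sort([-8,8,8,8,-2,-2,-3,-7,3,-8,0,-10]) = [-10,-8,-8,-7,-3,-2,-2,0,3,8,8,8]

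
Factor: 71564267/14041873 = 53^(-1)*307^(-1)*863^(-1)*71564267^1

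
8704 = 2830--5874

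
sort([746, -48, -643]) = [-643, -48, 746]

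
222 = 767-545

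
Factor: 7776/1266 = 2^4*3^4*211^(-1) = 1296/211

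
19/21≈0.905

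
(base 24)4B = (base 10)107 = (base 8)153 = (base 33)38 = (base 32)3B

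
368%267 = 101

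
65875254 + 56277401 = 122152655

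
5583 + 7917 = 13500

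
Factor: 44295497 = 31^1*1428887^1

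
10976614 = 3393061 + 7583553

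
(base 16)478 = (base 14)5ba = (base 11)950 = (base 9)1511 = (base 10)1144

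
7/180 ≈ 0.0389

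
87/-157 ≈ -0.554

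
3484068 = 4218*826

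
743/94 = 7+85/94 ≈ 7.90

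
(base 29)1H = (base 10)46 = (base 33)1D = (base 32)1E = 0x2E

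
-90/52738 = -45/26369 ≈ -0.00171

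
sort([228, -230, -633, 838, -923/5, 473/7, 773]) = [-633, -230, -923/5, 473/7, 228, 773, 838]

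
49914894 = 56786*879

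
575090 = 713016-137926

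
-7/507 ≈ -0.0138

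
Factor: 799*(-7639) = -1*17^1*47^1*7639^1 = -6103561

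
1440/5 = 288 = 288.00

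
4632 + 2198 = 6830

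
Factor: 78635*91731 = 3^1*5^1*15727^1*30577^1 = 7213267185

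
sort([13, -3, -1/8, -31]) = [-31, -3, -1/8, 13]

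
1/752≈0.00133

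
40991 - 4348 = 36643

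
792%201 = 189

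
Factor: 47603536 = 2^4 * 17^1 * 175013^1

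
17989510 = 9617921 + 8371589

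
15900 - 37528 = -21628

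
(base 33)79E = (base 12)4712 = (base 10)7934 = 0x1EFE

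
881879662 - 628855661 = 253024001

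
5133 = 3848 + 1285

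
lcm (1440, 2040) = 24480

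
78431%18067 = 6163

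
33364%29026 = 4338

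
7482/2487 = 3 + 7/829 ≈ 3.01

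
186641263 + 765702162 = 952343425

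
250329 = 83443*3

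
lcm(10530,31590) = 31590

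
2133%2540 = 2133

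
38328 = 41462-3134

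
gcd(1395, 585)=45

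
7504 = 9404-1900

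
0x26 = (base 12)32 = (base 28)1a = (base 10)38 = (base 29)19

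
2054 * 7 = 14378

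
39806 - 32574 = 7232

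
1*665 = 665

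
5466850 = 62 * 88175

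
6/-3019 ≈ -0.00199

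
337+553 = 890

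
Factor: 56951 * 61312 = 2^7 * 479^1 * 56951^1 = 3491779712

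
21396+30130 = 51526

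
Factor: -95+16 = -1 * 79^1 = -79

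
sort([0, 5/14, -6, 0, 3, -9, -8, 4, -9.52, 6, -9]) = [-9.52, -9, -9, -8, -6, 0, 0, 5/14, 3, 4, 6]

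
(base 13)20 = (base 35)q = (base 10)26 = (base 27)q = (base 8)32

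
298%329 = 298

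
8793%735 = 708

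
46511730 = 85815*542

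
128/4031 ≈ 0.0318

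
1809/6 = 603/2 = 301.50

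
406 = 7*58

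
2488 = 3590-1102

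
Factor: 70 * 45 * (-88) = -1 * 2^4 * 3^2 * 5^2 * 7^1 * 11^1 = -277200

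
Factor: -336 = -1 * 2^4 * 3^1 * 7^1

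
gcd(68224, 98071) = 1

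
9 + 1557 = 1566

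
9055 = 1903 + 7152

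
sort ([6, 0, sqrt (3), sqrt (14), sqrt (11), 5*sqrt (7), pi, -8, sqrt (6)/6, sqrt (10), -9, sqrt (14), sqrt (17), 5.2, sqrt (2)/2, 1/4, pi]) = [-9, -8, 0, 1/4, sqrt (6)/6, sqrt (2)/2, sqrt (3), pi, pi, sqrt (10), sqrt (11), sqrt (14), sqrt (14), sqrt (17), 5.2, 6, 5*sqrt (7)]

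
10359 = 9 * 1151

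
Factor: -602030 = -1*2^1*5^1*11^1*13^1*421^1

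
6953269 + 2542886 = 9496155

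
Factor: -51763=-1*37^1*1399^1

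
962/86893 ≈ 0.0111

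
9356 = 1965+7391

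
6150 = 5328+822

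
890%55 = 10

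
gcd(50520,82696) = 8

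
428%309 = 119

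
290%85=35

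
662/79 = 8+30/79 ≈ 8.38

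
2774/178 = 15 + 52/89 ≈ 15.58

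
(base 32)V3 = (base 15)465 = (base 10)995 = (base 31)113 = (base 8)1743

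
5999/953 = 6 + 281/953 ≈ 6.29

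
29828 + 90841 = 120669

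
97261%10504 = 2725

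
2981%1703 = 1278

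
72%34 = 4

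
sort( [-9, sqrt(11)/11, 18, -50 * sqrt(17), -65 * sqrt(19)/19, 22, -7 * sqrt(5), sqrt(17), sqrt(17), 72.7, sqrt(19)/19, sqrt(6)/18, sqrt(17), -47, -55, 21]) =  [-50 * sqrt(17), -55, -47, -7 * sqrt(5), -65 * sqrt(19)/19, -9, sqrt(6)/18, sqrt(19)/19, sqrt(11)/11, sqrt(17), sqrt(17), sqrt(17), 18, 21, 22, 72.7]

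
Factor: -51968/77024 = -1*2^3*7^1*83^(-1) = -56/83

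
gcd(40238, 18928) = 2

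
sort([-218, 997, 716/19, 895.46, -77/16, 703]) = [-218, -77/16, 716/19, 703, 895.46, 997]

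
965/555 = 193/111 ≈ 1.74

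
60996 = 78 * 782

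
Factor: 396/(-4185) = -1*2^2*3^(-1)*5^(-1)*11^1*31^(-1) = -44/465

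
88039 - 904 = 87135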